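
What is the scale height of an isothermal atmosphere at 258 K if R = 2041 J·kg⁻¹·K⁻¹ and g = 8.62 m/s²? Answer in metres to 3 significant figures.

The scale height of an isothermal atmosphere is H = RT/g.
H = 2041 × 258 / 8.62 = 526580/8.62 = 61088 m.

H ≈ 61100 m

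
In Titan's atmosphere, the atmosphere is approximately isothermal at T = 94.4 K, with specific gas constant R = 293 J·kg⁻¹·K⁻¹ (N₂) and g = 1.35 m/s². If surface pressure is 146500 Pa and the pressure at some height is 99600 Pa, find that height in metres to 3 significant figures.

Scale height: H = RT/g = 293 × 94.4 / 1.35 = 20488 m.
Invert the barometric formula: z = H ln(P₀/P).
P₀/P = 146500/99600 = 1.4709; ln(1.4709) = 0.38587.
z = 20488 × 0.38587 = 7905.7 m.

z ≈ 7910 m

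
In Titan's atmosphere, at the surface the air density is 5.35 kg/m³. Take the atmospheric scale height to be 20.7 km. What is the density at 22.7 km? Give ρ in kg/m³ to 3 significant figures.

In an isothermal atmosphere, density decays like pressure: ρ = ρ₀ exp(−z/H).
z/H = 22700/20700 = 1.0966; exp(−1.0966) = 0.33400.
ρ = 5.35 × 0.33400 = 1.7869 kg/m³.

ρ ≈ 1.79 kg/m³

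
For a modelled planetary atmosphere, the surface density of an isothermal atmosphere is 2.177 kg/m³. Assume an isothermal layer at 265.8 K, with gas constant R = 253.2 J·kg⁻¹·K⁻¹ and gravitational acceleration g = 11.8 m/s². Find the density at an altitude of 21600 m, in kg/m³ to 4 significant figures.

Scale height: H = RT/g = 253.2 × 265.8 / 11.8 = 5703.4 m.
In an isothermal atmosphere, density decays like pressure: ρ = ρ₀ exp(−z/H).
z/H = 21600/5703.4 = 3.7872; exp(−3.7872) = 0.022659.
ρ = 2.177 × 0.022659 = 0.049329 kg/m³.

ρ ≈ 0.04933 kg/m³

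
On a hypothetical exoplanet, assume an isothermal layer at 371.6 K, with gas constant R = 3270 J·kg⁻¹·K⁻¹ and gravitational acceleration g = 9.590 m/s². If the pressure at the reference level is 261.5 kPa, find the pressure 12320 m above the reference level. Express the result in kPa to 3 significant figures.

Scale height: H = RT/g = 3270 × 371.6 / 9.590 = 126710 m.
Barometric formula: P = P₀ exp(−z/H).
z/H = 12320/126710 = 0.097230; exp(−0.097230) = 0.90735.
P = 261.5 × 0.90735 = 237.27 kPa.

P ≈ 237 kPa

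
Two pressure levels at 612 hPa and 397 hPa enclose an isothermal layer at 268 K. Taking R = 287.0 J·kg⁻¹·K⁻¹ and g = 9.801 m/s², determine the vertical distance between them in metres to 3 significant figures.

Hypsometric equation: Δz = (R T̄/g) ln(P₁/P₂).
R T̄/g = 287.0 × 268 / 9.801 = 7847.8 m.
ln(612/397) = ln(1.5416) = 0.43282.
Δz = 7847.8 × 0.43282 = 3396.7 m.

Δz ≈ 3400 m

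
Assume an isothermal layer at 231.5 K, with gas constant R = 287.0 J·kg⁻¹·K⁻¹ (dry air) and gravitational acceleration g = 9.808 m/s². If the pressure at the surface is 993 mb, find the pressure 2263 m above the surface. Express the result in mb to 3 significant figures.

Scale height: H = RT/g = 287.0 × 231.5 / 9.808 = 6774.1 m.
Barometric formula: P = P₀ exp(−z/H).
z/H = 2263.0/6774.1 = 0.33407; exp(−0.33407) = 0.71600.
P = 993 × 0.71600 = 710.99 mb.

P ≈ 711 mb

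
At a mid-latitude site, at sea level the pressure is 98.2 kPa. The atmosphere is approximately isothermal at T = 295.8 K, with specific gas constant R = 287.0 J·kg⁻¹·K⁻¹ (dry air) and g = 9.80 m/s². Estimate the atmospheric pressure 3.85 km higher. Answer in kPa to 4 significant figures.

Scale height: H = RT/g = 287.0 × 295.8 / 9.80 = 8662.7 m.
Barometric formula: P = P₀ exp(−z/H).
z/H = 3850.0/8662.7 = 0.44443; exp(−0.44443) = 0.64119.
P = 98.2 × 0.64119 = 62.965 kPa.

P ≈ 62.96 kPa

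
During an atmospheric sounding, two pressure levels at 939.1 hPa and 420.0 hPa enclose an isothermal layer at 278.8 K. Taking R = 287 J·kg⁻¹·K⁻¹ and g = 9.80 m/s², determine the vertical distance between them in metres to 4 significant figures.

Hypsometric equation: Δz = (R T̄/g) ln(P₁/P₂).
R T̄/g = 287 × 278.8 / 9.80 = 8164.9 m.
ln(939.1/420.0) = ln(2.2360) = 0.80469.
Δz = 8164.9 × 0.80469 = 6570.2 m.

Δz ≈ 6570 m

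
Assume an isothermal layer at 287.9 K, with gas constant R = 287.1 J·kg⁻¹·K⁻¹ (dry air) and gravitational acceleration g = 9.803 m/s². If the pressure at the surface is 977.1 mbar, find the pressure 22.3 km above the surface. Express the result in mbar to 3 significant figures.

P ≈ 69.4 mbar

Scale height: H = RT/g = 287.1 × 287.9 / 9.803 = 8431.7 m.
Barometric formula: P = P₀ exp(−z/H).
z/H = 22300/8431.7 = 2.6448; exp(−2.6448) = 0.071020.
P = 977.1 × 0.071020 = 69.394 mbar.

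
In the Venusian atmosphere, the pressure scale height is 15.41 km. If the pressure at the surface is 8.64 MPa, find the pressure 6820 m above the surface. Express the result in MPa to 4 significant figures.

Barometric formula: P = P₀ exp(−z/H).
z/H = 6820.0/15410 = 0.44257; exp(−0.44257) = 0.64238.
P = 8.64 × 0.64238 = 5.5502 MPa.

P ≈ 5.550 MPa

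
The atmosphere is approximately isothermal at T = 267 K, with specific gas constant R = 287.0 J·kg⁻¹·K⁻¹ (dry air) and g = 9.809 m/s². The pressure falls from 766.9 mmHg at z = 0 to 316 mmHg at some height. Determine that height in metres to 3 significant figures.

z ≈ 6930 m

Scale height: H = RT/g = 287.0 × 267 / 9.809 = 7812.1 m.
Invert the barometric formula: z = H ln(P₀/P).
P₀/P = 766.9/316 = 2.4269; ln(2.4269) = 0.88661.
z = 7812.1 × 0.88661 = 6926.3 m.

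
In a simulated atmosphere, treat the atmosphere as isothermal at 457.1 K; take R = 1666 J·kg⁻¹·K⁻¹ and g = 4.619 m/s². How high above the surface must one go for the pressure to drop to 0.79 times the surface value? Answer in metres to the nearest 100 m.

z ≈ 38900 m

Scale height: H = RT/g = 1666 × 457.1 / 4.619 = 164870 m.
Set P/P₀ = exp(−z/H) = 0.79, so z = −H ln(0.79).
−ln(0.79) = 0.23572; z = 164870 × 0.23572 = 38863 m.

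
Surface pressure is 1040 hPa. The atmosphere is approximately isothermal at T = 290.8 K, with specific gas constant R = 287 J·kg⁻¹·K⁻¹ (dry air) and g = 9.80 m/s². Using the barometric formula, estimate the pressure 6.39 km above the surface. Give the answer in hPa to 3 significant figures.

P ≈ 491 hPa

Scale height: H = RT/g = 287 × 290.8 / 9.80 = 8516.3 m.
Barometric formula: P = P₀ exp(−z/H).
z/H = 6390.0/8516.3 = 0.75033; exp(−0.75033) = 0.47221.
P = 1040 × 0.47221 = 491.10 hPa.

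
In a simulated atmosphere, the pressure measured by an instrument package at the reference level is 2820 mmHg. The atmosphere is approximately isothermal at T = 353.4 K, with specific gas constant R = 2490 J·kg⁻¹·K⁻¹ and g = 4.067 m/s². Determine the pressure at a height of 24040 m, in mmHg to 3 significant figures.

P ≈ 2520 mmHg

Scale height: H = RT/g = 2490 × 353.4 / 4.067 = 216370 m.
Barometric formula: P = P₀ exp(−z/H).
z/H = 24040/216370 = 0.11111; exp(−0.11111) = 0.89484.
P = 2820 × 0.89484 = 2523.4 mmHg.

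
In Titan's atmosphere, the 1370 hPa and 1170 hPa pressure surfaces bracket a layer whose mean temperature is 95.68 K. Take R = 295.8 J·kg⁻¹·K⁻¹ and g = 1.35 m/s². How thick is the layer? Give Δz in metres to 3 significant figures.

Δz ≈ 3310 m

Hypsometric equation: Δz = (R T̄/g) ln(P₁/P₂).
R T̄/g = 295.8 × 95.68 / 1.35 = 20965 m.
ln(1370/1170) = ln(1.1709) = 0.15777.
Δz = 20965 × 0.15777 = 3307.6 m.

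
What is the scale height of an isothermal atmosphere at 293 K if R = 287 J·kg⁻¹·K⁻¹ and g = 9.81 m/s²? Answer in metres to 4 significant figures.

H ≈ 8572 m

The scale height of an isothermal atmosphere is H = RT/g.
H = 287 × 293 / 9.81 = 84091/9.81 = 8572.0 m.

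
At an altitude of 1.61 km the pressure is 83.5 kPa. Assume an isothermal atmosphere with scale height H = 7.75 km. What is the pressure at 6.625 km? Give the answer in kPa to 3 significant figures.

Between two levels, P₂ = P₁ exp(−Δz/H) with Δz = z₂ − z₁.
Δz = 6625.0 − 1610.0 = 5015.0 m; Δz/H = 5015.0/7750.0 = 0.64710.
P₂ = 83.5 × exp(−0.64710) = 83.5 × 0.52356 = 43.717 kPa.

P ≈ 43.7 kPa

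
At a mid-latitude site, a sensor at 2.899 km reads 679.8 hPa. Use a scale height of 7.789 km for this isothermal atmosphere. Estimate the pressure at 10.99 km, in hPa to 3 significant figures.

Between two levels, P₂ = P₁ exp(−Δz/H) with Δz = z₂ − z₁.
Δz = 10990 − 2899.0 = 8091.0 m; Δz/H = 8091.0/7789.0 = 1.0388.
P₂ = 679.8 × exp(−1.0388) = 679.8 × 0.35388 = 240.57 hPa.

P ≈ 241 hPa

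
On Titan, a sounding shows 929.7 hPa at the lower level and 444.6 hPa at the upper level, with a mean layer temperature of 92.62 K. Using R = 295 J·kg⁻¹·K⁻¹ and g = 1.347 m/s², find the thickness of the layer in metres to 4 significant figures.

Δz ≈ 14960 m

Hypsometric equation: Δz = (R T̄/g) ln(P₁/P₂).
R T̄/g = 295 × 92.62 / 1.347 = 20284 m.
ln(929.7/444.6) = ln(2.0911) = 0.73769.
Δz = 20284 × 0.73769 = 14963 m.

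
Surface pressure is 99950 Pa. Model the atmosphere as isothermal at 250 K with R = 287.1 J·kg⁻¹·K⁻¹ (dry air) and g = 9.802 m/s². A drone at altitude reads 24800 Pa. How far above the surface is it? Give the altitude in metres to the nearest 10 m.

z ≈ 10210 m

Scale height: H = RT/g = 287.1 × 250 / 9.802 = 7322.5 m.
Invert the barometric formula: z = H ln(P₀/P).
P₀/P = 99950/24800 = 4.0302; ln(4.0302) = 1.3938.
z = 7322.5 × 1.3938 = 10206 m.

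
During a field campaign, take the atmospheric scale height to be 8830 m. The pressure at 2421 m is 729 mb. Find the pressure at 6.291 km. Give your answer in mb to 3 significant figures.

P ≈ 470 mb

Between two levels, P₂ = P₁ exp(−Δz/H) with Δz = z₂ − z₁.
Δz = 6291.0 − 2421.0 = 3870.0 m; Δz/H = 3870.0/8830.0 = 0.43828.
P₂ = 729 × exp(−0.43828) = 729 × 0.64515 = 470.31 mb.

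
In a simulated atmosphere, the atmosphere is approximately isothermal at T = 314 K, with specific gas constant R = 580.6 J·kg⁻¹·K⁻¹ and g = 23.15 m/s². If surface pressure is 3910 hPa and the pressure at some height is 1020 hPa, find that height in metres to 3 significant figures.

z ≈ 10600 m

Scale height: H = RT/g = 580.6 × 314 / 23.15 = 7875.1 m.
Invert the barometric formula: z = H ln(P₀/P).
P₀/P = 3910/1020 = 3.8333; ln(3.8333) = 1.3437.
z = 7875.1 × 1.3437 = 10582 m.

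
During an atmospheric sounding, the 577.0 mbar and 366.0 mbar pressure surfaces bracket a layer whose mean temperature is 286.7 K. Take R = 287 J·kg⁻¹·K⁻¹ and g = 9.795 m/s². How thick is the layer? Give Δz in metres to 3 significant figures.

Δz ≈ 3820 m

Hypsometric equation: Δz = (R T̄/g) ln(P₁/P₂).
R T̄/g = 287 × 286.7 / 9.795 = 8400.5 m.
ln(577.0/366.0) = ln(1.5765) = 0.45521.
Δz = 8400.5 × 0.45521 = 3824.0 m.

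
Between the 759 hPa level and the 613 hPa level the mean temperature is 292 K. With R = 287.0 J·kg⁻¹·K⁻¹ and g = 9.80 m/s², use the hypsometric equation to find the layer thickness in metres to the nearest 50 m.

Hypsometric equation: Δz = (R T̄/g) ln(P₁/P₂).
R T̄/g = 287.0 × 292 / 9.80 = 8551.4 m.
ln(759/613) = ln(1.2382) = 0.21366.
Δz = 8551.4 × 0.21366 = 1827.1 m.

Δz ≈ 1850 m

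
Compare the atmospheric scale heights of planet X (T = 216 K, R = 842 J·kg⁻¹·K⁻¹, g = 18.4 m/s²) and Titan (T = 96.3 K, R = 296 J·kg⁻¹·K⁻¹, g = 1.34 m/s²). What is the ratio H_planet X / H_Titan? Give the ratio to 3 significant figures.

H = RT/g for each body.
H_planet X = 842 × 216 / 18.4 = 9884.3 m.
H_Titan = 296 × 96.3 / 1.34 = 21272 m.
H_planet X/H_Titan = 9884.3/21272 = 0.46466.

H_planet X/H_Titan ≈ 0.465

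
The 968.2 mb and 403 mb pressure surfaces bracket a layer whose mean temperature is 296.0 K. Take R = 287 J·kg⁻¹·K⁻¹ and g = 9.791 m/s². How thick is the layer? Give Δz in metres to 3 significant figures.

Hypsometric equation: Δz = (R T̄/g) ln(P₁/P₂).
R T̄/g = 287 × 296.0 / 9.791 = 8676.5 m.
ln(968.2/403) = ln(2.4025) = 0.87651.
Δz = 8676.5 × 0.87651 = 7605.0 m.

Δz ≈ 7610 m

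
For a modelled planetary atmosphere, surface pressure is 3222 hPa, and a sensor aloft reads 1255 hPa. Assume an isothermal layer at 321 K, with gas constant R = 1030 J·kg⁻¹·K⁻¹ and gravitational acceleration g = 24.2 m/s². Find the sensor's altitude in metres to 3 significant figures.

z ≈ 12900 m

Scale height: H = RT/g = 1030 × 321 / 24.2 = 13662 m.
Invert the barometric formula: z = H ln(P₀/P).
P₀/P = 3222/1255 = 2.5673; ln(2.5673) = 0.94285.
z = 13662 × 0.94285 = 12881 m.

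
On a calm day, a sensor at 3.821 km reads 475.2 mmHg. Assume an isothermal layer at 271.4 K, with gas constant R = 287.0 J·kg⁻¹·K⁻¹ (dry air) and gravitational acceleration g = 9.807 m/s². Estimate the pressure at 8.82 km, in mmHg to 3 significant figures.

Scale height: H = RT/g = 287.0 × 271.4 / 9.807 = 7942.5 m.
Between two levels, P₂ = P₁ exp(−Δz/H) with Δz = z₂ − z₁.
Δz = 8820.0 − 3821.0 = 4999.0 m; Δz/H = 4999.0/7942.5 = 0.62940.
P₂ = 475.2 × exp(−0.62940) = 475.2 × 0.53291 = 253.24 mmHg.

P ≈ 253 mmHg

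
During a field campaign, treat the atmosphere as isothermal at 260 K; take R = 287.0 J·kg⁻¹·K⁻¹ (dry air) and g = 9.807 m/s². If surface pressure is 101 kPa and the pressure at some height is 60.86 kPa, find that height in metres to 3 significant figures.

z ≈ 3850 m

Scale height: H = RT/g = 287.0 × 260 / 9.807 = 7608.9 m.
Invert the barometric formula: z = H ln(P₀/P).
P₀/P = 101/60.86 = 1.6595; ln(1.6595) = 0.50652.
z = 7608.9 × 0.50652 = 3854.1 m.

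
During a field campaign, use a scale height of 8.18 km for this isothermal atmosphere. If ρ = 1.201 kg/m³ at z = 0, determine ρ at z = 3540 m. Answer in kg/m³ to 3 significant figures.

ρ ≈ 0.779 kg/m³

In an isothermal atmosphere, density decays like pressure: ρ = ρ₀ exp(−z/H).
z/H = 3540.0/8180.0 = 0.43276; exp(−0.43276) = 0.64872.
ρ = 1.201 × 0.64872 = 0.77911 kg/m³.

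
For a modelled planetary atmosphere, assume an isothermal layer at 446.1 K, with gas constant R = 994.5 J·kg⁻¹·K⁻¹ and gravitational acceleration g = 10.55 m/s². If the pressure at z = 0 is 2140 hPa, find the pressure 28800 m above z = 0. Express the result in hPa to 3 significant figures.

Scale height: H = RT/g = 994.5 × 446.1 / 10.55 = 42052 m.
Barometric formula: P = P₀ exp(−z/H).
z/H = 28800/42052 = 0.68487; exp(−0.68487) = 0.50416.
P = 2140 × 0.50416 = 1078.9 hPa.

P ≈ 1080 hPa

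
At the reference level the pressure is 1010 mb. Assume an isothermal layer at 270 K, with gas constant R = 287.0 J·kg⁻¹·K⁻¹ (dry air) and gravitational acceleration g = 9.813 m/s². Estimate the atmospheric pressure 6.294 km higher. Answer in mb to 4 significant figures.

Scale height: H = RT/g = 287.0 × 270 / 9.813 = 7896.7 m.
Barometric formula: P = P₀ exp(−z/H).
z/H = 6294.0/7896.7 = 0.79704; exp(−0.79704) = 0.45066.
P = 1010 × 0.45066 = 455.17 mb.

P ≈ 455.2 mb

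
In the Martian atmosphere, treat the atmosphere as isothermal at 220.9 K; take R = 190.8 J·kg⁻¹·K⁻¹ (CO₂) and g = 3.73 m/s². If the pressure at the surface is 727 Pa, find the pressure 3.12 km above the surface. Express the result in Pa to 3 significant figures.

P ≈ 552 Pa

Scale height: H = RT/g = 190.8 × 220.9 / 3.73 = 11300 m.
Barometric formula: P = P₀ exp(−z/H).
z/H = 3120.0/11300 = 0.27611; exp(−0.27611) = 0.75873.
P = 727 × 0.75873 = 551.60 Pa.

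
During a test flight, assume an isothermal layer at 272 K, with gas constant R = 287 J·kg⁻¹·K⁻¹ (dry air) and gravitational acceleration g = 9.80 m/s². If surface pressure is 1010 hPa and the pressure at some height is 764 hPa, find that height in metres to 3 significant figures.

z ≈ 2220 m

Scale height: H = RT/g = 287 × 272 / 9.80 = 7965.7 m.
Invert the barometric formula: z = H ln(P₀/P).
P₀/P = 1010/764 = 1.3220; ln(1.3220) = 0.27915.
z = 7965.7 × 0.27915 = 2223.6 m.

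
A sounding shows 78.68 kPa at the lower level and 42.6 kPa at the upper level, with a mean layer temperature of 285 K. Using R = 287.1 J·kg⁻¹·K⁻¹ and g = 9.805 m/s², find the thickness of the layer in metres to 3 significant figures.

Hypsometric equation: Δz = (R T̄/g) ln(P₁/P₂).
R T̄/g = 287.1 × 285 / 9.805 = 8345.1 m.
ln(78.68/42.6) = ln(1.8469) = 0.61351.
Δz = 8345.1 × 0.61351 = 5119.8 m.

Δz ≈ 5120 m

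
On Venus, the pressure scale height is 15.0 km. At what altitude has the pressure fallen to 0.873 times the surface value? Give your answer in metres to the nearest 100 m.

z ≈ 2000 m

Set P/P₀ = exp(−z/H) = 0.873, so z = −H ln(0.873).
−ln(0.873) = 0.13582; z = 15000 × 0.13582 = 2037.3 m.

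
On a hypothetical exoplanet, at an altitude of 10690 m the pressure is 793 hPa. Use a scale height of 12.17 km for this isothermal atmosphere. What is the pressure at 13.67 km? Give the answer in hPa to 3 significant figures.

Between two levels, P₂ = P₁ exp(−Δz/H) with Δz = z₂ − z₁.
Δz = 13670 − 10690 = 2980.0 m; Δz/H = 2980.0/12170 = 0.24486.
P₂ = 793 × exp(−0.24486) = 793 × 0.78281 = 620.77 hPa.

P ≈ 621 hPa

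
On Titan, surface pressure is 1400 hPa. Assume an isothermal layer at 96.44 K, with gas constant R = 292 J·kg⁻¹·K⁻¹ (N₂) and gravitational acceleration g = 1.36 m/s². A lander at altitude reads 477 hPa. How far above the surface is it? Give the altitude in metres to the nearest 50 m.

z ≈ 22300 m

Scale height: H = RT/g = 292 × 96.44 / 1.36 = 20706 m.
Invert the barometric formula: z = H ln(P₀/P).
P₀/P = 1400/477 = 2.9350; ln(2.9350) = 1.0767.
z = 20706 × 1.0767 = 22294 m.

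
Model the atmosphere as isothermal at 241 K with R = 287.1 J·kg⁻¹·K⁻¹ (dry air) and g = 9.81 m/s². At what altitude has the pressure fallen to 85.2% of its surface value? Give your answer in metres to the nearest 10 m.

z ≈ 1130 m

Scale height: H = RT/g = 287.1 × 241 / 9.81 = 7053.1 m.
Set P/P₀ = exp(−z/H) = 0.852, so z = −H ln(0.852).
−ln(0.852) = 0.16017; z = 7053.1 × 0.16017 = 1129.7 m.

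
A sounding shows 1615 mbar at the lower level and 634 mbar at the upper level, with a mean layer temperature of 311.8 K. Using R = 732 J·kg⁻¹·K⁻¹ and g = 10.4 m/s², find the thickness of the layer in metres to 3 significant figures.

Δz ≈ 20500 m

Hypsometric equation: Δz = (R T̄/g) ln(P₁/P₂).
R T̄/g = 732 × 311.8 / 10.4 = 21946 m.
ln(1615/634) = ln(2.5473) = 0.93503.
Δz = 21946 × 0.93503 = 20520 m.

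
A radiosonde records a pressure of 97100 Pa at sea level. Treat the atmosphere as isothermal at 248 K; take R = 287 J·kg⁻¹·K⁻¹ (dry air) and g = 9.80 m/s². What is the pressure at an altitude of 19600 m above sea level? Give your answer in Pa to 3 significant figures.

Scale height: H = RT/g = 287 × 248 / 9.80 = 7262.9 m.
Barometric formula: P = P₀ exp(−z/H).
z/H = 19600/7262.9 = 2.6986; exp(−2.6986) = 0.067300.
P = 97100 × 0.067300 = 6534.8 Pa.

P ≈ 6530 Pa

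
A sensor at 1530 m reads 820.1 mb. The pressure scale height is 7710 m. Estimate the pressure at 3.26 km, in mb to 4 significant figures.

P ≈ 655.3 mb

Between two levels, P₂ = P₁ exp(−Δz/H) with Δz = z₂ − z₁.
Δz = 3260.0 − 1530.0 = 1730.0 m; Δz/H = 1730.0/7710.0 = 0.22438.
P₂ = 820.1 × exp(−0.22438) = 820.1 × 0.79901 = 655.27 mb.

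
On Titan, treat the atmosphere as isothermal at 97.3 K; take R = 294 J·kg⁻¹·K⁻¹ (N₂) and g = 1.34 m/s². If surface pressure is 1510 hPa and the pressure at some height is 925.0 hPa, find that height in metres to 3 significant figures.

z ≈ 10500 m

Scale height: H = RT/g = 294 × 97.3 / 1.34 = 21348 m.
Invert the barometric formula: z = H ln(P₀/P).
P₀/P = 1510/925.0 = 1.6324; ln(1.6324) = 0.49005.
z = 21348 × 0.49005 = 10462 m.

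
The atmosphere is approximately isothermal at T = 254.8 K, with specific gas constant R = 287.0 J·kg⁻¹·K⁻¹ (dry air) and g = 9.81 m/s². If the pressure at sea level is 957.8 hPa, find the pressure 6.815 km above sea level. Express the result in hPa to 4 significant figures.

Scale height: H = RT/g = 287.0 × 254.8 / 9.81 = 7454.4 m.
Barometric formula: P = P₀ exp(−z/H).
z/H = 6815.0/7454.4 = 0.91423; exp(−0.91423) = 0.40083.
P = 957.8 × 0.40083 = 383.91 hPa.

P ≈ 383.9 hPa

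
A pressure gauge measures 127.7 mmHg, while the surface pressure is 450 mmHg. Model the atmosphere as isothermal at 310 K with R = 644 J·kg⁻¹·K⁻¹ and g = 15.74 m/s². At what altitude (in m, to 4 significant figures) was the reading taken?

z ≈ 15980 m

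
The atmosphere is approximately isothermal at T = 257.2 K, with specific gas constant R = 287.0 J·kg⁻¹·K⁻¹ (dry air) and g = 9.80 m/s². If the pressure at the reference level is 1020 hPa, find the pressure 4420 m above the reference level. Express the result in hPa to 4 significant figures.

P ≈ 567.2 hPa

Scale height: H = RT/g = 287.0 × 257.2 / 9.80 = 7532.3 m.
Barometric formula: P = P₀ exp(−z/H).
z/H = 4420.0/7532.3 = 0.58681; exp(−0.58681) = 0.55610.
P = 1020 × 0.55610 = 567.22 hPa.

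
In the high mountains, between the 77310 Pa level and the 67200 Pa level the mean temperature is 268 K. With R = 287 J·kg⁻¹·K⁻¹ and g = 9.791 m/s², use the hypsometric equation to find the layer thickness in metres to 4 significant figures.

Hypsometric equation: Δz = (R T̄/g) ln(P₁/P₂).
R T̄/g = 287 × 268 / 9.791 = 7855.8 m.
ln(77310/67200) = ln(1.1504) = 0.14011.
Δz = 7855.8 × 0.14011 = 1100.7 m.

Δz ≈ 1101 m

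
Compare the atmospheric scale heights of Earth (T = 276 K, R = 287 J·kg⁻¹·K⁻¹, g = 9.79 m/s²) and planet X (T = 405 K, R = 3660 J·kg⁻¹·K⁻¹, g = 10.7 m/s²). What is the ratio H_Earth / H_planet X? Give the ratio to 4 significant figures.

H_Earth/H_planet X ≈ 0.05841

H = RT/g for each body.
H_Earth = 287 × 276 / 9.79 = 8091.1 m.
H_planet X = 3660 × 405 / 10.7 = 138530 m.
H_Earth/H_planet X = 8091.1/138530 = 0.058407.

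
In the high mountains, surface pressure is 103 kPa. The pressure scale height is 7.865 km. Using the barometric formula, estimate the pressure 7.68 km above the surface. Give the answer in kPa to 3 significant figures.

P ≈ 38.8 kPa

Barometric formula: P = P₀ exp(−z/H).
z/H = 7680.0/7865.0 = 0.97648; exp(−0.97648) = 0.37663.
P = 103 × 0.37663 = 38.793 kPa.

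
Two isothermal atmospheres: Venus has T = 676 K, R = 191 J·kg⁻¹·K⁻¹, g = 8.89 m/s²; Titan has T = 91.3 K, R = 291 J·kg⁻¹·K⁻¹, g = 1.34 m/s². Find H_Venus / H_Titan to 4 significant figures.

H = RT/g for each body.
H_Venus = 191 × 676 / 8.89 = 14524 m.
H_Titan = 291 × 91.3 / 1.34 = 19827 m.
H_Venus/H_Titan = 14524/19827 = 0.73254.

H_Venus/H_Titan ≈ 0.7325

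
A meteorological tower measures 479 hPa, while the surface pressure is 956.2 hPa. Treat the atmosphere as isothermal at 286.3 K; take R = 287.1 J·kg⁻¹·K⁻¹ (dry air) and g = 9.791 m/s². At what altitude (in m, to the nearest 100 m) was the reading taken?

Scale height: H = RT/g = 287.1 × 286.3 / 9.791 = 8395.1 m.
Invert the barometric formula: z = H ln(P₀/P).
P₀/P = 956.2/479 = 1.9962; ln(1.9962) = 0.69125.
z = 8395.1 × 0.69125 = 5803.1 m.

z ≈ 5800 m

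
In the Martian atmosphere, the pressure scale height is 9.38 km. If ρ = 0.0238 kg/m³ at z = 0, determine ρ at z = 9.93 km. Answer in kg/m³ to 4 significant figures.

In an isothermal atmosphere, density decays like pressure: ρ = ρ₀ exp(−z/H).
z/H = 9930.0/9380.0 = 1.0586; exp(−1.0586) = 0.34694.
ρ = 0.0238 × 0.34694 = 0.0082572 kg/m³.

ρ ≈ 0.008257 kg/m³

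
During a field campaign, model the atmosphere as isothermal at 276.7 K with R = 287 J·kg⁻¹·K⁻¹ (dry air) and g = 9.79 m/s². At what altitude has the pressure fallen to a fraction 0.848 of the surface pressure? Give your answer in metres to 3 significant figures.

Scale height: H = RT/g = 287 × 276.7 / 9.79 = 8111.6 m.
Set P/P₀ = exp(−z/H) = 0.848, so z = −H ln(0.848).
−ln(0.848) = 0.16487; z = 8111.6 × 0.16487 = 1337.4 m.

z ≈ 1340 m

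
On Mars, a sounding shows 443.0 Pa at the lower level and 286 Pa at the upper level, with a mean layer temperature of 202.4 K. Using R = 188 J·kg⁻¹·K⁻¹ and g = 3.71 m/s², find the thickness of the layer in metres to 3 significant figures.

Hypsometric equation: Δz = (R T̄/g) ln(P₁/P₂).
R T̄/g = 188 × 202.4 / 3.71 = 10256 m.
ln(443.0/286) = ln(1.5490) = 0.43761.
Δz = 10256 × 0.43761 = 4488.1 m.

Δz ≈ 4490 m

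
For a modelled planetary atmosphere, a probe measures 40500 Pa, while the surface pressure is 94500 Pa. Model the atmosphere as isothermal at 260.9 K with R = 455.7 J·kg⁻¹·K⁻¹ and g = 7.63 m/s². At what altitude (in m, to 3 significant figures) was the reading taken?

Scale height: H = RT/g = 455.7 × 260.9 / 7.63 = 15582 m.
Invert the barometric formula: z = H ln(P₀/P).
P₀/P = 94500/40500 = 2.3333; ln(2.3333) = 0.84728.
z = 15582 × 0.84728 = 13202 m.

z ≈ 13200 m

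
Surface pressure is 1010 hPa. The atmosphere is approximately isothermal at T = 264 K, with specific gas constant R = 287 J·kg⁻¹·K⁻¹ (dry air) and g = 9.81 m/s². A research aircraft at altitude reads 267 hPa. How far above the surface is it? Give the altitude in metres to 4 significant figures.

Scale height: H = RT/g = 287 × 264 / 9.81 = 7723.5 m.
Invert the barometric formula: z = H ln(P₀/P).
P₀/P = 1010/267 = 3.7828; ln(3.7828) = 1.3305.
z = 7723.5 × 1.3305 = 10276 m.

z ≈ 10280 m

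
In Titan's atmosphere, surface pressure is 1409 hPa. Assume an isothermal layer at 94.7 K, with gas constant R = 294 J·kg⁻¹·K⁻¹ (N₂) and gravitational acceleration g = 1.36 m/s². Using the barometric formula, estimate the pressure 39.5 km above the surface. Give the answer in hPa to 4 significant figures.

Scale height: H = RT/g = 294 × 94.7 / 1.36 = 20472 m.
Barometric formula: P = P₀ exp(−z/H).
z/H = 39500/20472 = 1.9295; exp(−1.9295) = 0.14522.
P = 1409 × 0.14522 = 204.61 hPa.

P ≈ 204.6 hPa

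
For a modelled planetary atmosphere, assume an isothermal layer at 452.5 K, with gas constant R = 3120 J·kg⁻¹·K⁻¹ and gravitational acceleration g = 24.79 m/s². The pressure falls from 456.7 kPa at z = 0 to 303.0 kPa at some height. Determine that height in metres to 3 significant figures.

z ≈ 23400 m

Scale height: H = RT/g = 3120 × 452.5 / 24.79 = 56950 m.
Invert the barometric formula: z = H ln(P₀/P).
P₀/P = 456.7/303.0 = 1.5073; ln(1.5073) = 0.41032.
z = 56950 × 0.41032 = 23368 m.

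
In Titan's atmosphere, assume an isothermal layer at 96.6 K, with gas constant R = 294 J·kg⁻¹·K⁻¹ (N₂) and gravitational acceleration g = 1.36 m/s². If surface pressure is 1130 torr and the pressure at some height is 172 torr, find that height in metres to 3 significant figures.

z ≈ 39300 m

Scale height: H = RT/g = 294 × 96.6 / 1.36 = 20883 m.
Invert the barometric formula: z = H ln(P₀/P).
P₀/P = 1130/172 = 6.5698; ln(6.5698) = 1.8825.
z = 20883 × 1.8825 = 39312 m.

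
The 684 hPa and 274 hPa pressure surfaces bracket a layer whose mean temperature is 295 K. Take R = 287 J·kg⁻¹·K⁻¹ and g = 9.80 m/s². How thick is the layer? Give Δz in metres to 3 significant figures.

Hypsometric equation: Δz = (R T̄/g) ln(P₁/P₂).
R T̄/g = 287 × 295 / 9.80 = 8639.3 m.
ln(684/274) = ln(2.4964) = 0.91485.
Δz = 8639.3 × 0.91485 = 7903.7 m.

Δz ≈ 7900 m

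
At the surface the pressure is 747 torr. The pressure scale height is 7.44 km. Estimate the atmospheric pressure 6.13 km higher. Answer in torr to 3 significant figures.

P ≈ 328 torr

Barometric formula: P = P₀ exp(−z/H).
z/H = 6130.0/7440.0 = 0.82392; exp(−0.82392) = 0.43871.
P = 747 × 0.43871 = 327.72 torr.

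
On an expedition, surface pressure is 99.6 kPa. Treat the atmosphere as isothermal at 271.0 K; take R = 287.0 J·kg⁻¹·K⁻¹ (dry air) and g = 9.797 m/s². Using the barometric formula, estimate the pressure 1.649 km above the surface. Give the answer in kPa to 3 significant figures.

P ≈ 80.9 kPa

Scale height: H = RT/g = 287.0 × 271.0 / 9.797 = 7938.9 m.
Barometric formula: P = P₀ exp(−z/H).
z/H = 1649.0/7938.9 = 0.20771; exp(−0.20771) = 0.81244.
P = 99.6 × 0.81244 = 80.919 kPa.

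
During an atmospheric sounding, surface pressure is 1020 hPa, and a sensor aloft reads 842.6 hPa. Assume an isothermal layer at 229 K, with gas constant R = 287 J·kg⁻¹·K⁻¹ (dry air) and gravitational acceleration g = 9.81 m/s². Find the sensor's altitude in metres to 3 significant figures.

z ≈ 1280 m

Scale height: H = RT/g = 287 × 229 / 9.81 = 6699.6 m.
Invert the barometric formula: z = H ln(P₀/P).
P₀/P = 1020/842.6 = 1.2105; ln(1.2105) = 0.19103.
z = 6699.6 × 0.19103 = 1279.8 m.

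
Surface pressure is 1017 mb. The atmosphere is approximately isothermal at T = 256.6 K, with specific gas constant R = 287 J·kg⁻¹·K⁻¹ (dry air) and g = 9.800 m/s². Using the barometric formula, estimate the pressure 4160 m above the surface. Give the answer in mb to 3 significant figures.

Scale height: H = RT/g = 287 × 256.6 / 9.800 = 7514.7 m.
Barometric formula: P = P₀ exp(−z/H).
z/H = 4160.0/7514.7 = 0.55358; exp(−0.55358) = 0.57489.
P = 1017 × 0.57489 = 584.66 mb.

P ≈ 585 mb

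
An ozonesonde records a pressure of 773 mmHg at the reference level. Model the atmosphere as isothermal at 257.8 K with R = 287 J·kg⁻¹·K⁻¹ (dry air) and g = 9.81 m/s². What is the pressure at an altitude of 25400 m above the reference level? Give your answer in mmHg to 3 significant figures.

P ≈ 26.6 mmHg

Scale height: H = RT/g = 287 × 257.8 / 9.81 = 7542.2 m.
Barometric formula: P = P₀ exp(−z/H).
z/H = 25400/7542.2 = 3.3677; exp(−3.3677) = 0.034469.
P = 773 × 0.034469 = 26.645 mmHg.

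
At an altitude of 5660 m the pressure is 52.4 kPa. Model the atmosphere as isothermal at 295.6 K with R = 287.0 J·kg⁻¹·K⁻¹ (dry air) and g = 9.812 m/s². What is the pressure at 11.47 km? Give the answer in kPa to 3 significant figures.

Scale height: H = RT/g = 287.0 × 295.6 / 9.812 = 8646.3 m.
Between two levels, P₂ = P₁ exp(−Δz/H) with Δz = z₂ − z₁.
Δz = 11470 − 5660.0 = 5810.0 m; Δz/H = 5810.0/8646.3 = 0.67196.
P₂ = 52.4 × exp(−0.67196) = 52.4 × 0.51071 = 26.761 kPa.

P ≈ 26.8 kPa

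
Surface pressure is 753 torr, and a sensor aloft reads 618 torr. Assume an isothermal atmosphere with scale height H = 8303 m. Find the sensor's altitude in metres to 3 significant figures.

Invert the barometric formula: z = H ln(P₀/P).
P₀/P = 753/618 = 1.2184; ln(1.2184) = 0.19754.
z = 8303.0 × 0.19754 = 1640.2 m.

z ≈ 1640 m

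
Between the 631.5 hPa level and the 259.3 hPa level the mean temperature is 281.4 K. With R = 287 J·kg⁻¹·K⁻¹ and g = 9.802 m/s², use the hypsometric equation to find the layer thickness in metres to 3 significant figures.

Δz ≈ 7330 m

Hypsometric equation: Δz = (R T̄/g) ln(P₁/P₂).
R T̄/g = 287 × 281.4 / 9.802 = 8239.3 m.
ln(631.5/259.3) = ln(2.4354) = 0.89011.
Δz = 8239.3 × 0.89011 = 7333.9 m.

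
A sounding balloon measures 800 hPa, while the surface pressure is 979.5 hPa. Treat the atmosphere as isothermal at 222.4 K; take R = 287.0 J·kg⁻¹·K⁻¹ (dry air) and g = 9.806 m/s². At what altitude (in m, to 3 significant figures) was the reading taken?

Scale height: H = RT/g = 287.0 × 222.4 / 9.806 = 6509.2 m.
Invert the barometric formula: z = H ln(P₀/P).
P₀/P = 979.5/800 = 1.2244; ln(1.2244) = 0.20245.
z = 6509.2 × 0.20245 = 1317.8 m.

z ≈ 1320 m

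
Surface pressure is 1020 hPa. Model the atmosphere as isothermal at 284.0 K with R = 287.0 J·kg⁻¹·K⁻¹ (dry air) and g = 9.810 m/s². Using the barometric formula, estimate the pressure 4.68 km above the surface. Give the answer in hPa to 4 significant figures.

P ≈ 580.7 hPa

Scale height: H = RT/g = 287.0 × 284.0 / 9.810 = 8308.7 m.
Barometric formula: P = P₀ exp(−z/H).
z/H = 4680.0/8308.7 = 0.56327; exp(−0.56327) = 0.56934.
P = 1020 × 0.56934 = 580.73 hPa.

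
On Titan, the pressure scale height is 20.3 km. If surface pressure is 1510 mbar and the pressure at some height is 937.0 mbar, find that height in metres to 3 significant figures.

z ≈ 9690 m

Invert the barometric formula: z = H ln(P₀/P).
P₀/P = 1510/937.0 = 1.6115; ln(1.6115) = 0.47717.
z = 20300 × 0.47717 = 9686.6 m.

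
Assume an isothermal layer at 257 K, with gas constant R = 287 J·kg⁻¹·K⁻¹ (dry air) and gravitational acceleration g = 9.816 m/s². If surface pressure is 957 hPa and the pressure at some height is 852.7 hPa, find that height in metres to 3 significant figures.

z ≈ 867 m

Scale height: H = RT/g = 287 × 257 / 9.816 = 7514.2 m.
Invert the barometric formula: z = H ln(P₀/P).
P₀/P = 957/852.7 = 1.1223; ln(1.1223) = 0.11538.
z = 7514.2 × 0.11538 = 866.99 m.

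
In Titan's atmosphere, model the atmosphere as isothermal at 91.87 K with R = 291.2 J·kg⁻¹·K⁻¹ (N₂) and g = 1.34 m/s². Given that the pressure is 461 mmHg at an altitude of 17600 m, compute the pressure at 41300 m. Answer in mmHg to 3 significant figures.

Scale height: H = RT/g = 291.2 × 91.87 / 1.34 = 19965 m.
Between two levels, P₂ = P₁ exp(−Δz/H) with Δz = z₂ − z₁.
Δz = 41300 − 17600 = 23700 m; Δz/H = 23700/19965 = 1.1871.
P₂ = 461 × exp(−1.1871) = 461 × 0.30510 = 140.65 mmHg.

P ≈ 141 mmHg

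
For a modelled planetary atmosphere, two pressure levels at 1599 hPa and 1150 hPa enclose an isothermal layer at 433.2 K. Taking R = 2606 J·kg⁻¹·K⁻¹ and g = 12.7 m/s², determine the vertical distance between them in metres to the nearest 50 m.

Hypsometric equation: Δz = (R T̄/g) ln(P₁/P₂).
R T̄/g = 2606 × 433.2 / 12.7 = 88891 m.
ln(1599/1150) = ln(1.3904) = 0.32959.
Δz = 88891 × 0.32959 = 29298 m.

Δz ≈ 29300 m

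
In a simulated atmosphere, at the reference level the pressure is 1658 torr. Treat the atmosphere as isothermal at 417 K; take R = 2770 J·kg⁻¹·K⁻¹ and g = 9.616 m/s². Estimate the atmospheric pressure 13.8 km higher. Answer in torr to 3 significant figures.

P ≈ 1480 torr

Scale height: H = RT/g = 2770 × 417 / 9.616 = 120120 m.
Barometric formula: P = P₀ exp(−z/H).
z/H = 13800/120120 = 0.11489; exp(−0.11489) = 0.89146.
P = 1658 × 0.89146 = 1478.0 torr.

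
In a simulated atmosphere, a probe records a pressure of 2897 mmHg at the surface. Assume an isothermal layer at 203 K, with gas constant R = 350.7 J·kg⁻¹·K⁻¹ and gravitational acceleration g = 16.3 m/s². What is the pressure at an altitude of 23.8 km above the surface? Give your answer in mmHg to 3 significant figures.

Scale height: H = RT/g = 350.7 × 203 / 16.3 = 4367.6 m.
Barometric formula: P = P₀ exp(−z/H).
z/H = 23800/4367.6 = 5.4492; exp(−5.4492) = 0.0042997.
P = 2897 × 0.0042997 = 12.456 mmHg.

P ≈ 12.5 mmHg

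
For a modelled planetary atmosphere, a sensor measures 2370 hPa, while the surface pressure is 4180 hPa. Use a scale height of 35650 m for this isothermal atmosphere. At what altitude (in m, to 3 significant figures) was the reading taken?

Invert the barometric formula: z = H ln(P₀/P).
P₀/P = 4180/2370 = 1.7637; ln(1.7637) = 0.56741.
z = 35650 × 0.56741 = 20228 m.

z ≈ 20200 m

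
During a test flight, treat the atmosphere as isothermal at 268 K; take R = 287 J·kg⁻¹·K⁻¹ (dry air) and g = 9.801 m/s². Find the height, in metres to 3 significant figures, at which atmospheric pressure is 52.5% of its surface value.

z ≈ 5060 m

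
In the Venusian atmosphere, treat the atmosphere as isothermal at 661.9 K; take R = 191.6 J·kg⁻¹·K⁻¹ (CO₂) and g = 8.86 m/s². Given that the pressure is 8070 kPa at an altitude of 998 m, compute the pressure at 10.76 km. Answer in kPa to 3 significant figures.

Scale height: H = RT/g = 191.6 × 661.9 / 8.86 = 14314 m.
Between two levels, P₂ = P₁ exp(−Δz/H) with Δz = z₂ − z₁.
Δz = 10760 − 998.00 = 9762.0 m; Δz/H = 9762.0/14314 = 0.68199.
P₂ = 8070 × exp(−0.68199) = 8070 × 0.50561 = 4080.3 kPa.

P ≈ 4080 kPa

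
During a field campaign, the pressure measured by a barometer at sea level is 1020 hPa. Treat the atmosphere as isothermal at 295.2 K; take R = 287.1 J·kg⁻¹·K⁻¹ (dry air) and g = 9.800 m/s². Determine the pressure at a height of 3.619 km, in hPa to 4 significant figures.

P ≈ 671.2 hPa

Scale height: H = RT/g = 287.1 × 295.2 / 9.800 = 8648.2 m.
Barometric formula: P = P₀ exp(−z/H).
z/H = 3619.0/8648.2 = 0.41847; exp(−0.41847) = 0.65805.
P = 1020 × 0.65805 = 671.21 hPa.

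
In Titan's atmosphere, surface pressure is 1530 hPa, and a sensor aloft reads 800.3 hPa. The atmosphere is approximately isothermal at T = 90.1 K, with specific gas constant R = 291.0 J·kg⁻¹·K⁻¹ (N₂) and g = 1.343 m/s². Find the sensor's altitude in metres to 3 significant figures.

Scale height: H = RT/g = 291.0 × 90.1 / 1.343 = 19523 m.
Invert the barometric formula: z = H ln(P₀/P).
P₀/P = 1530/800.3 = 1.9118; ln(1.9118) = 0.64805.
z = 19523 × 0.64805 = 12652 m.

z ≈ 12700 m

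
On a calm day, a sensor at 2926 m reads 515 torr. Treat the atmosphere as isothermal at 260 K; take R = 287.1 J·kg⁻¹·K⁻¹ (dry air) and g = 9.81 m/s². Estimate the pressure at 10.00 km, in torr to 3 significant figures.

P ≈ 203 torr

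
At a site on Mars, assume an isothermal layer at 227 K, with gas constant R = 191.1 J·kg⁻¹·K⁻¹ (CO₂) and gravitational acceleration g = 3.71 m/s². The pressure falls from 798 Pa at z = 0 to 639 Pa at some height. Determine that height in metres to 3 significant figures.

Scale height: H = RT/g = 191.1 × 227 / 3.71 = 11693 m.
Invert the barometric formula: z = H ln(P₀/P).
P₀/P = 798/639 = 1.2488; ln(1.2488) = 0.22218.
z = 11693 × 0.22218 = 2598.0 m.

z ≈ 2600 m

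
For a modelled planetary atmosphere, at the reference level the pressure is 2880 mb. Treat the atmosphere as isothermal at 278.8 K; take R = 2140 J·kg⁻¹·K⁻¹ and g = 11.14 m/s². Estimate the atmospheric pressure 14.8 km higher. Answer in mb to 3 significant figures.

Scale height: H = RT/g = 2140 × 278.8 / 11.14 = 53558 m.
Barometric formula: P = P₀ exp(−z/H).
z/H = 14800/53558 = 0.27634; exp(−0.27634) = 0.75855.
P = 2880 × 0.75855 = 2184.6 mb.

P ≈ 2180 mb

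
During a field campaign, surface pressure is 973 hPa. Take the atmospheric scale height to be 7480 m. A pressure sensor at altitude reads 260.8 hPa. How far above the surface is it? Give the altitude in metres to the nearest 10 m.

Invert the barometric formula: z = H ln(P₀/P).
P₀/P = 973/260.8 = 3.7308; ln(3.7308) = 1.3166.
z = 7480.0 × 1.3166 = 9848.2 m.

z ≈ 9850 m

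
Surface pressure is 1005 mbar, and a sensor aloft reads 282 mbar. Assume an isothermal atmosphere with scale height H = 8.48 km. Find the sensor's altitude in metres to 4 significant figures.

Invert the barometric formula: z = H ln(P₀/P).
P₀/P = 1005/282 = 3.5638; ln(3.5638) = 1.2708.
z = 8480.0 × 1.2708 = 10776 m.

z ≈ 10780 m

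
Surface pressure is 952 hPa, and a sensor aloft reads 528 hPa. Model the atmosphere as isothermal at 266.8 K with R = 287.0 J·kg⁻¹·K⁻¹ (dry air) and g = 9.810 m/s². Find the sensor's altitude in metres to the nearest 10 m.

z ≈ 4600 m

Scale height: H = RT/g = 287.0 × 266.8 / 9.810 = 7805.5 m.
Invert the barometric formula: z = H ln(P₀/P).
P₀/P = 952/528 = 1.8030; ln(1.8030) = 0.58945.
z = 7805.5 × 0.58945 = 4601.0 m.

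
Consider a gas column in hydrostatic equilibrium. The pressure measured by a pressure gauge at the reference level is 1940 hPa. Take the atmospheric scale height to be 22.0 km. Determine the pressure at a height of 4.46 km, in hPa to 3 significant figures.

P ≈ 1580 hPa

Barometric formula: P = P₀ exp(−z/H).
z/H = 4460.0/22000 = 0.20273; exp(−0.20273) = 0.81650.
P = 1940 × 0.81650 = 1584.0 hPa.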